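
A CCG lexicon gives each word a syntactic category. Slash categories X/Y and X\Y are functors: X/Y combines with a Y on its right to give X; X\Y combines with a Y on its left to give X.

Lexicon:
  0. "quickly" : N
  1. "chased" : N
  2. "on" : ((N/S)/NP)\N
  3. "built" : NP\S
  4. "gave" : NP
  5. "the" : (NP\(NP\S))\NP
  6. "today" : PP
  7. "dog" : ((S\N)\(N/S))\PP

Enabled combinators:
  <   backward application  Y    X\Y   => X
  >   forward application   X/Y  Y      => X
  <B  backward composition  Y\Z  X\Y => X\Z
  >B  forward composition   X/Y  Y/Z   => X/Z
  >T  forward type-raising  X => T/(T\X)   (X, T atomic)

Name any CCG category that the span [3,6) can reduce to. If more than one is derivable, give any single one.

NP

[0,8] S   <
  [0,1] "quickly" : N
  [1,8] S\N   <
    [1,6] N/S   >
      [1,3] (N/S)/NP   <
        [1,2] "chased" : N
        [2,3] "on" : ((N/S)/NP)\N
      [3,6] NP   <
        [3,4] "built" : NP\S
        [4,6] NP\(NP\S)   <
          [4,5] "gave" : NP
          [5,6] "the" : (NP\(NP\S))\NP
    [6,8] (S\N)\(N/S)   <
      [6,7] "today" : PP
      [7,8] "dog" : ((S\N)\(N/S))\PP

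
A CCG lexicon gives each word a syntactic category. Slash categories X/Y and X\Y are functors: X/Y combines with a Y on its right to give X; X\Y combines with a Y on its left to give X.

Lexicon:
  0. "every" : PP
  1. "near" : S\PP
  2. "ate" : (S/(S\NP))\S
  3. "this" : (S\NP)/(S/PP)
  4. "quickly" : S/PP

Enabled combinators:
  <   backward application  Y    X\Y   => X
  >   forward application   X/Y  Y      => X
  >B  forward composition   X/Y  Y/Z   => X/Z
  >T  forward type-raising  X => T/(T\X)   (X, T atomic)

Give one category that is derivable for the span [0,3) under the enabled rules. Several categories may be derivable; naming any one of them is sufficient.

[0,5] S   >
  [0,3] S/(S\NP)   <
    [0,2] S   <
      [0,1] "every" : PP
      [1,2] "near" : S\PP
    [2,3] "ate" : (S/(S\NP))\S
  [3,5] S\NP   >
    [3,4] "this" : (S\NP)/(S/PP)
    [4,5] "quickly" : S/PP

S/(S\NP)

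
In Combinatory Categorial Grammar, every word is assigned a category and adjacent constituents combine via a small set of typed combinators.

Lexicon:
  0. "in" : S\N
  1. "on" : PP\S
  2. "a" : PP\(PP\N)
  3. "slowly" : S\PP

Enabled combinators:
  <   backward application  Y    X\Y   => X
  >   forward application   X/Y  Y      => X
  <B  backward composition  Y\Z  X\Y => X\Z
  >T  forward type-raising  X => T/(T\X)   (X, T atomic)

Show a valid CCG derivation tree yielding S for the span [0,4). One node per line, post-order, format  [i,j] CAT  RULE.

[0,1] S\N  lex  "in"
[1,2] PP\S  lex  "on"
[0,2] PP\N  <B  k=1
[2,3] PP\(PP\N)  lex  "a"
[0,3] PP  <  k=2
[3,4] S\PP  lex  "slowly"
[0,4] S  <  k=3

[0,4] S   <
  [0,3] PP   <
    [0,2] PP\N   <B
      [0,1] "in" : S\N
      [1,2] "on" : PP\S
    [2,3] "a" : PP\(PP\N)
  [3,4] "slowly" : S\PP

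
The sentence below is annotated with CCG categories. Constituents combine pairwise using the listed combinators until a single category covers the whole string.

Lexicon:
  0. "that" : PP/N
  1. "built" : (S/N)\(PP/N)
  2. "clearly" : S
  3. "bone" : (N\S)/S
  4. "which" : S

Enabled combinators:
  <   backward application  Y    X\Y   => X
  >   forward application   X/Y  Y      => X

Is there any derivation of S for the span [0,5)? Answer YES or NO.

YES

[0,5] S   >
  [0,2] S/N   <
    [0,1] "that" : PP/N
    [1,2] "built" : (S/N)\(PP/N)
  [2,5] N   <
    [2,3] "clearly" : S
    [3,5] N\S   >
      [3,4] "bone" : (N\S)/S
      [4,5] "which" : S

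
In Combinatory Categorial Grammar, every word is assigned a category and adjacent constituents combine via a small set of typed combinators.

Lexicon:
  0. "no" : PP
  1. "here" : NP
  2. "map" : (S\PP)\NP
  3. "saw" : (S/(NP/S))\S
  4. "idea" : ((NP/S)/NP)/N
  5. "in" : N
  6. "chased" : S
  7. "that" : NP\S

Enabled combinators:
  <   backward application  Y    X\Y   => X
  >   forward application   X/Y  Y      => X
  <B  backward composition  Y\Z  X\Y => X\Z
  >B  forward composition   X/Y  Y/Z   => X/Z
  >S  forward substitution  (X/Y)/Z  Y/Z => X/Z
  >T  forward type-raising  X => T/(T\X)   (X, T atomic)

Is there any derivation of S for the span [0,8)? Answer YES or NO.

YES

[0,8] S   >
  [0,4] S/(NP/S)   <
    [0,3] S   >
      [0,1] S/(S\PP)   >T
        [0,1] "no" : PP
      [1,3] S\PP   <
        [1,2] "here" : NP
        [2,3] "map" : (S\PP)\NP
    [3,4] "saw" : (S/(NP/S))\S
  [4,8] NP/S   >
    [4,6] (NP/S)/NP   >
      [4,5] "idea" : ((NP/S)/NP)/N
      [5,6] "in" : N
    [6,8] NP   >
      [6,7] NP/(NP\S)   >T
        [6,7] "chased" : S
      [7,8] "that" : NP\S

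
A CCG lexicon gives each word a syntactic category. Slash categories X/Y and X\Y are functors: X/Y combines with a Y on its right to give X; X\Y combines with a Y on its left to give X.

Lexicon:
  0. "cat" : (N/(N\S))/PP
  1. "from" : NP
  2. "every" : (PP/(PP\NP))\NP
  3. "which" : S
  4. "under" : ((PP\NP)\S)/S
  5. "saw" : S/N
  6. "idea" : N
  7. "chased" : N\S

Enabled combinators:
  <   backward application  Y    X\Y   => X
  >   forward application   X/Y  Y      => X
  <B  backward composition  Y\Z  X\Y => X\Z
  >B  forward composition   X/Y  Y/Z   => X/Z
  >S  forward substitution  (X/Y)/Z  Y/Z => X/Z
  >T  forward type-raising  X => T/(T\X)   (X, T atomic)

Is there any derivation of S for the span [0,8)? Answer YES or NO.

NO

(N/(N\S))/PP NP (PP/(PP\NP))\NP S ((PP\NP)\S)/S S/N N N\S
CKY chart[0,8] = {N, N/(N\N), NP/(NP\N), PP/(PP\N), S/(S\N)}; S ∉ chart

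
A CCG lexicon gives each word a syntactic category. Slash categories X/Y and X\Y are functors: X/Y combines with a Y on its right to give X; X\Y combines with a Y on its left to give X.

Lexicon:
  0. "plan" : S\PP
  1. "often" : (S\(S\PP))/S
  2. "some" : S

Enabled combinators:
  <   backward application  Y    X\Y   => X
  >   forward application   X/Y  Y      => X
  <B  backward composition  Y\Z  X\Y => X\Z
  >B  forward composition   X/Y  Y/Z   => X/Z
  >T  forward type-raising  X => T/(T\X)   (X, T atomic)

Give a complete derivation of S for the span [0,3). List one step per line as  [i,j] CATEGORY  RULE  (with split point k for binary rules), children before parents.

[0,3] S   <
  [0,1] "plan" : S\PP
  [1,3] S\(S\PP)   >
    [1,2] "often" : (S\(S\PP))/S
    [2,3] "some" : S

[0,1] S\PP  lex  "plan"
[1,2] (S\(S\PP))/S  lex  "often"
[2,3] S  lex  "some"
[1,3] S\(S\PP)  >  k=2
[0,3] S  <  k=1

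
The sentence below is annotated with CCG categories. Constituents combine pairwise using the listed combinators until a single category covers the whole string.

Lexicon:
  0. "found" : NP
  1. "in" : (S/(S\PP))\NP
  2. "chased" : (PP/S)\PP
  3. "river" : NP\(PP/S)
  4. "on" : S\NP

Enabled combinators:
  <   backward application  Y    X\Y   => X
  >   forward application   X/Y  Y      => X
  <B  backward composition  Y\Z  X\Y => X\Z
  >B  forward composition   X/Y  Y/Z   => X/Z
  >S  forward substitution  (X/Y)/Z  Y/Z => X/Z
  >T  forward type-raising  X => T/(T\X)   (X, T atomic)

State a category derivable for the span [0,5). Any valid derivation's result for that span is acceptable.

S

[0,5] S   >
  [0,2] S/(S\PP)   <
    [0,1] "found" : NP
    [1,2] "in" : (S/(S\PP))\NP
  [2,5] S\PP   <B
    [2,4] NP\PP   <B
      [2,3] "chased" : (PP/S)\PP
      [3,4] "river" : NP\(PP/S)
    [4,5] "on" : S\NP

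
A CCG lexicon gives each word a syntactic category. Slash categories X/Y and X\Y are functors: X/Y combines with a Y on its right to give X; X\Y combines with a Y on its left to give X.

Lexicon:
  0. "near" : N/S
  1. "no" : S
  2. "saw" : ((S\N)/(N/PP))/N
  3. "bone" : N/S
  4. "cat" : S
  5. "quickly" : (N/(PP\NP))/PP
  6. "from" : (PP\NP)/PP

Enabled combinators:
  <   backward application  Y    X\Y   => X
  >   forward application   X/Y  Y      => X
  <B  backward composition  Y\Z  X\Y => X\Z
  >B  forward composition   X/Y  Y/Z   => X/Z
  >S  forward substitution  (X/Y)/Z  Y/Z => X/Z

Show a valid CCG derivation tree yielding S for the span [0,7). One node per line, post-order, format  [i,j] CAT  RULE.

[0,1] N/S  lex  "near"
[1,2] S  lex  "no"
[0,2] N  >  k=1
[2,3] ((S\N)/(N/PP))/N  lex  "saw"
[3,4] N/S  lex  "bone"
[4,5] S  lex  "cat"
[3,5] N  >  k=4
[2,5] (S\N)/(N/PP)  >  k=3
[5,6] (N/(PP\NP))/PP  lex  "quickly"
[6,7] (PP\NP)/PP  lex  "from"
[5,7] N/PP  >S  k=6
[2,7] S\N  >  k=5
[0,7] S  <  k=2

[0,7] S   <
  [0,2] N   >
    [0,1] "near" : N/S
    [1,2] "no" : S
  [2,7] S\N   >
    [2,5] (S\N)/(N/PP)   >
      [2,3] "saw" : ((S\N)/(N/PP))/N
      [3,5] N   >
        [3,4] "bone" : N/S
        [4,5] "cat" : S
    [5,7] N/PP   >S
      [5,6] "quickly" : (N/(PP\NP))/PP
      [6,7] "from" : (PP\NP)/PP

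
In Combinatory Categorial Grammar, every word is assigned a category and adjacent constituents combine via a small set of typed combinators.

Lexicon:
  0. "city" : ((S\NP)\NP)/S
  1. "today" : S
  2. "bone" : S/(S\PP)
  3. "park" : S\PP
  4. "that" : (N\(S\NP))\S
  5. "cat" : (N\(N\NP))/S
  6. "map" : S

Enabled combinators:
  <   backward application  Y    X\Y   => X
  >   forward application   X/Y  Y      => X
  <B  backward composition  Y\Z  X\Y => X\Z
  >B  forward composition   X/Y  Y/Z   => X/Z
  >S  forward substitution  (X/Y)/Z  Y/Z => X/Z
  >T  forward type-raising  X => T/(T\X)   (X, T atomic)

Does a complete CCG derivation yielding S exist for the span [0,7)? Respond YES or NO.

((S\NP)\NP)/S S S/(S\PP) S\PP (N\(S\NP))\S (N\(N\NP))/S S
CKY chart[0,7] = {N, N/(N\N), NP/(NP\N), PP/(PP\N), S/(S\N)}; S ∉ chart

NO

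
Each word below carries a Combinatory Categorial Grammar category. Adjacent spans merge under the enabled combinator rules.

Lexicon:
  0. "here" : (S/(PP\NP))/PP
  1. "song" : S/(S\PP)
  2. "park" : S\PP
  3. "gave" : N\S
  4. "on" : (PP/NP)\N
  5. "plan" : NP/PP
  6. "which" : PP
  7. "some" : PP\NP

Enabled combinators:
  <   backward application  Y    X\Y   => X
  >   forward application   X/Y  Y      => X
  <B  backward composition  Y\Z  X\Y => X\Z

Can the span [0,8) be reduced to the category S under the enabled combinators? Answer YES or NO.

YES

[0,8] S   >
  [0,7] S/(PP\NP)   >
    [0,1] "here" : (S/(PP\NP))/PP
    [1,7] PP   >
      [1,5] PP/NP   <
        [1,4] N   <
          [1,3] S   >
            [1,2] "song" : S/(S\PP)
            [2,3] "park" : S\PP
          [3,4] "gave" : N\S
        [4,5] "on" : (PP/NP)\N
      [5,7] NP   >
        [5,6] "plan" : NP/PP
        [6,7] "which" : PP
  [7,8] "some" : PP\NP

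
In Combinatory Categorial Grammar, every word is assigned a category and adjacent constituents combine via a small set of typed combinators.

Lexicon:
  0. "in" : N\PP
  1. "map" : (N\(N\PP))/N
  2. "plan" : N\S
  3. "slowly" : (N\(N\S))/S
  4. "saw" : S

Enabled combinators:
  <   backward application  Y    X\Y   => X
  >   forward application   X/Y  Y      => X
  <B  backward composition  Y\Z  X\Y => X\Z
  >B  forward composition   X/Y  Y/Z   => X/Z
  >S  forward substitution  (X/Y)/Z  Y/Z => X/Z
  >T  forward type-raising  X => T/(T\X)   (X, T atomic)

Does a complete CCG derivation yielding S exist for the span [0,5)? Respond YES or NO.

N\PP (N\(N\PP))/N N\S (N\(N\S))/S S
CKY chart[0,5] = {N, N/(N\N), NP/(NP\N), PP/(PP\N), S/(S\N)}; S ∉ chart

NO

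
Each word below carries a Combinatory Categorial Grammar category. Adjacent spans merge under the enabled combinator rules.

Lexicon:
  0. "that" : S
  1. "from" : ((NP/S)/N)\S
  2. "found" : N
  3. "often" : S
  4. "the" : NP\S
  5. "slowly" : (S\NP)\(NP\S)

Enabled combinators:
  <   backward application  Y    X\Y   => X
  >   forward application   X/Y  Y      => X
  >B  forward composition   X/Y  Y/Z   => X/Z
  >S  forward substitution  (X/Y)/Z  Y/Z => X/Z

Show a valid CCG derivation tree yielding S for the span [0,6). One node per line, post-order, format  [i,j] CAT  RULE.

[0,1] S  lex  "that"
[1,2] ((NP/S)/N)\S  lex  "from"
[0,2] (NP/S)/N  <  k=1
[2,3] N  lex  "found"
[0,3] NP/S  >  k=2
[3,4] S  lex  "often"
[0,4] NP  >  k=3
[4,5] NP\S  lex  "the"
[5,6] (S\NP)\(NP\S)  lex  "slowly"
[4,6] S\NP  <  k=5
[0,6] S  <  k=4

[0,6] S   <
  [0,4] NP   >
    [0,3] NP/S   >
      [0,2] (NP/S)/N   <
        [0,1] "that" : S
        [1,2] "from" : ((NP/S)/N)\S
      [2,3] "found" : N
    [3,4] "often" : S
  [4,6] S\NP   <
    [4,5] "the" : NP\S
    [5,6] "slowly" : (S\NP)\(NP\S)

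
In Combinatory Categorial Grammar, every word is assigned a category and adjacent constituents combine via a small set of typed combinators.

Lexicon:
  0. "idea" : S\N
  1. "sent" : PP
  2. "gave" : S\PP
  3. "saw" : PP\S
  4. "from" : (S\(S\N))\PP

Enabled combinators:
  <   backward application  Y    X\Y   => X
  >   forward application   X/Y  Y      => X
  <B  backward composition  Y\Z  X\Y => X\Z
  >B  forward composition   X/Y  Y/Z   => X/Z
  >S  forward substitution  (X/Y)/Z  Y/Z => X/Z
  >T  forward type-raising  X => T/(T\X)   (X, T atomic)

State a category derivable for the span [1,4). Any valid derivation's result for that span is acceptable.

PP

[0,5] S   <
  [0,1] "idea" : S\N
  [1,5] S\(S\N)   <
    [1,4] PP   <
      [1,3] S   >
        [1,2] S/(S\PP)   >T
          [1,2] "sent" : PP
        [2,3] "gave" : S\PP
      [3,4] "saw" : PP\S
    [4,5] "from" : (S\(S\N))\PP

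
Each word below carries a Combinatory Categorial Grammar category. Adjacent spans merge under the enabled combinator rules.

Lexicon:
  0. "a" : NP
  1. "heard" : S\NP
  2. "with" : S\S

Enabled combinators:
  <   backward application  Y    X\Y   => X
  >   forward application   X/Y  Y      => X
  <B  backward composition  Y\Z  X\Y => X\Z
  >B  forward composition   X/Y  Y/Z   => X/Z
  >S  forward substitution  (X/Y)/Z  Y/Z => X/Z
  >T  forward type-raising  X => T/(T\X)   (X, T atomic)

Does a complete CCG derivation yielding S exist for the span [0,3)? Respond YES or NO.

[0,3] S   <
  [0,1] "a" : NP
  [1,3] S\NP   <B
    [1,2] "heard" : S\NP
    [2,3] "with" : S\S

YES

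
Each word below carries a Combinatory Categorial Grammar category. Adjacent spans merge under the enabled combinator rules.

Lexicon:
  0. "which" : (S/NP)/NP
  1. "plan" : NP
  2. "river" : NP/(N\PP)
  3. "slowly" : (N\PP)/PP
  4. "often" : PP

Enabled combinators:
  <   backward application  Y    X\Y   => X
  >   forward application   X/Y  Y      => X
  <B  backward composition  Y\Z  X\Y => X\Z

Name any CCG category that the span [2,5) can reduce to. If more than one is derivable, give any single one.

[0,5] S   >
  [0,2] S/NP   >
    [0,1] "which" : (S/NP)/NP
    [1,2] "plan" : NP
  [2,5] NP   >
    [2,3] "river" : NP/(N\PP)
    [3,5] N\PP   >
      [3,4] "slowly" : (N\PP)/PP
      [4,5] "often" : PP

NP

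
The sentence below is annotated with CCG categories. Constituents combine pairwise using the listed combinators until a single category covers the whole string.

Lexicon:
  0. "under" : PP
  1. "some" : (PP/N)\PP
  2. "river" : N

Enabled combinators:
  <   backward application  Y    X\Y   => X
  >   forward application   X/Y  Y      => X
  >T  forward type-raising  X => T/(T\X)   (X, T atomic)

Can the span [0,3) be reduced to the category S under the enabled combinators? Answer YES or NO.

NO

PP (PP/N)\PP N
CKY chart[0,3] = {N/(N\PP), NP/(NP\PP), PP, PP/(PP\PP), S/(S\PP)}; S ∉ chart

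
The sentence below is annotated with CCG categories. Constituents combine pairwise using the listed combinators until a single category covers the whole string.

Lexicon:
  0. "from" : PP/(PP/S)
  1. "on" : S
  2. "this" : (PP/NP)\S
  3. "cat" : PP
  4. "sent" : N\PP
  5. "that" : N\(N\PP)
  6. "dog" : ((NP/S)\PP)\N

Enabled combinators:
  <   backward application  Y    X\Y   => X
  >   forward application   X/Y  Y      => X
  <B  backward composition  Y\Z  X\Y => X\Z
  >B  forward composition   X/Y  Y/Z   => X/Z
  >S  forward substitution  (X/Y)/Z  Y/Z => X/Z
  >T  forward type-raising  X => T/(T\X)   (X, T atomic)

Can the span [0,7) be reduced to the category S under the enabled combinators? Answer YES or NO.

NO

PP/(PP/S) S (PP/NP)\S PP N\PP N\(N\PP) ((NP/S)\PP)\N
CKY chart[0,7] = {N/(N\PP), NP/(NP\PP), PP, PP/(PP\PP), S/(S\PP)}; S ∉ chart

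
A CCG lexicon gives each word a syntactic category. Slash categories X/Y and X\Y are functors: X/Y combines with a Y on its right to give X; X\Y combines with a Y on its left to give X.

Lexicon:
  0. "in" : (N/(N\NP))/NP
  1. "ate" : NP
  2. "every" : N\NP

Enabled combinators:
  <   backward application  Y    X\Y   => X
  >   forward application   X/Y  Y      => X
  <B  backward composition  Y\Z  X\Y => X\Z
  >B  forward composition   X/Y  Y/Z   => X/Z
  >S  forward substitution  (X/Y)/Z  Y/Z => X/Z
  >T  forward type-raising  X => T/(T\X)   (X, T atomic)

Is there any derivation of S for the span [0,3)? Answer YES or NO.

NO

(N/(N\NP))/NP NP N\NP
CKY chart[0,3] = {(N/(N\NP))/(NP\N), N, N/(N\N), NP/(NP\N), PP/(PP\N), S/(S\N)}; S ∉ chart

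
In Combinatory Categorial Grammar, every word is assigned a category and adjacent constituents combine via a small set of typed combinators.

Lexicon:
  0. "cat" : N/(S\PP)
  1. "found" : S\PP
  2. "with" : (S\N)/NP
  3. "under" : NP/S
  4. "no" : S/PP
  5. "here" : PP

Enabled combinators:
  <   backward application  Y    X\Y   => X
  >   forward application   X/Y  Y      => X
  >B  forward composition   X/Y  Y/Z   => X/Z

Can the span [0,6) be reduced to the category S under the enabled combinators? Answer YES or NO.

[0,6] S   <
  [0,2] N   >
    [0,1] "cat" : N/(S\PP)
    [1,2] "found" : S\PP
  [2,6] S\N   >
    [2,3] "with" : (S\N)/NP
    [3,6] NP   >
      [3,4] "under" : NP/S
      [4,6] S   >
        [4,5] "no" : S/PP
        [5,6] "here" : PP

YES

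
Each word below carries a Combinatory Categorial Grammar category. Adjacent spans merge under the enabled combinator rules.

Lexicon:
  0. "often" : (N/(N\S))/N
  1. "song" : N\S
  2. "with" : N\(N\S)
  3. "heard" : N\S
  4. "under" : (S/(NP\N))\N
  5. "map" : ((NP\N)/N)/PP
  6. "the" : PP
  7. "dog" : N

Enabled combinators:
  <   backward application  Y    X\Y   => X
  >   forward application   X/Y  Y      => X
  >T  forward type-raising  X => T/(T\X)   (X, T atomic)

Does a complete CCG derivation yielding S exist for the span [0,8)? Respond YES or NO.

[0,8] S   >
  [0,5] S/(NP\N)   <
    [0,4] N   >
      [0,3] N/(N\S)   >
        [0,1] "often" : (N/(N\S))/N
        [1,3] N   <
          [1,2] "song" : N\S
          [2,3] "with" : N\(N\S)
      [3,4] "heard" : N\S
    [4,5] "under" : (S/(NP\N))\N
  [5,8] NP\N   >
    [5,7] (NP\N)/N   >
      [5,6] "map" : ((NP\N)/N)/PP
      [6,7] "the" : PP
    [7,8] "dog" : N

YES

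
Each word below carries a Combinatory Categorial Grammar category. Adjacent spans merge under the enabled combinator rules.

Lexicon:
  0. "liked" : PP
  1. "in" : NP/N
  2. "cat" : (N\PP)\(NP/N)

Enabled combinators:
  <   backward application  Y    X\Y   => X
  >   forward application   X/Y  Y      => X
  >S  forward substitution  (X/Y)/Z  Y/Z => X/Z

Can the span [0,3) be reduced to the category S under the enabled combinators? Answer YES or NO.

PP NP/N (N\PP)\(NP/N)
CKY chart[0,3] = {N}; S ∉ chart

NO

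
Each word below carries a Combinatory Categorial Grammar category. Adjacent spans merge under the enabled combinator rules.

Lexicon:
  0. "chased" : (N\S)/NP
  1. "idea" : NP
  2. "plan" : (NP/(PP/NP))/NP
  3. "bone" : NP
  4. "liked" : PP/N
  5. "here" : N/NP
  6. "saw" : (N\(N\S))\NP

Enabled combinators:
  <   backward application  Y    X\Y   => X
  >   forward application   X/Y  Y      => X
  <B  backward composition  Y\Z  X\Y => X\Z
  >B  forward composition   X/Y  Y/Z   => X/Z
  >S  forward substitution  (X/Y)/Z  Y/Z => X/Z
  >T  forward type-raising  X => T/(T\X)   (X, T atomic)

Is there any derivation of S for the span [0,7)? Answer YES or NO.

(N\S)/NP NP (NP/(PP/NP))/NP NP PP/N N/NP (N\(N\S))\NP
CKY chart[0,7] = {N, N/(N\N), NP/(NP\N), PP/(PP\N), S/(S\N)}; S ∉ chart

NO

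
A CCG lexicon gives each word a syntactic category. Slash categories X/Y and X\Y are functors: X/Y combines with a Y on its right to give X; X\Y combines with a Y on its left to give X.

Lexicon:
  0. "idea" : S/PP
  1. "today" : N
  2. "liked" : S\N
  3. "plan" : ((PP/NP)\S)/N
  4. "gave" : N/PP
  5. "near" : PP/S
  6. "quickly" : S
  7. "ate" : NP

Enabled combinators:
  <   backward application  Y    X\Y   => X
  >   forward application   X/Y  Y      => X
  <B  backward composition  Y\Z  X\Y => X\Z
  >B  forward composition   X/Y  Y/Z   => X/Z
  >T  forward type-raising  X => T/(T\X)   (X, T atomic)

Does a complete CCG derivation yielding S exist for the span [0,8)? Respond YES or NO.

YES

[0,8] S   >
  [0,7] S/NP   >B
    [0,1] "idea" : S/PP
    [1,7] PP/NP   <
      [1,3] S   <
        [1,2] "today" : N
        [2,3] "liked" : S\N
      [3,7] (PP/NP)\S   >
        [3,4] "plan" : ((PP/NP)\S)/N
        [4,7] N   >
          [4,6] N/S   >B
            [4,5] "gave" : N/PP
            [5,6] "near" : PP/S
          [6,7] "quickly" : S
  [7,8] "ate" : NP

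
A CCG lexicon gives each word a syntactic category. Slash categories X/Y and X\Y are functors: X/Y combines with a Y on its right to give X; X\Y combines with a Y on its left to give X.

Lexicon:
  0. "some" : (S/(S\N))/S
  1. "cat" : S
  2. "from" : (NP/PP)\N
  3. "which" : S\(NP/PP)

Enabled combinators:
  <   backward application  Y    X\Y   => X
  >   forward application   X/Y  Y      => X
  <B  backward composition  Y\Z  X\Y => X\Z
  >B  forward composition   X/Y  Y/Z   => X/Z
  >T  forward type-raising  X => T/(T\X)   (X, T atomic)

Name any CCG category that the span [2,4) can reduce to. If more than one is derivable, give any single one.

S\N

[0,4] S   >
  [0,2] S/(S\N)   >
    [0,1] "some" : (S/(S\N))/S
    [1,2] "cat" : S
  [2,4] S\N   <B
    [2,3] "from" : (NP/PP)\N
    [3,4] "which" : S\(NP/PP)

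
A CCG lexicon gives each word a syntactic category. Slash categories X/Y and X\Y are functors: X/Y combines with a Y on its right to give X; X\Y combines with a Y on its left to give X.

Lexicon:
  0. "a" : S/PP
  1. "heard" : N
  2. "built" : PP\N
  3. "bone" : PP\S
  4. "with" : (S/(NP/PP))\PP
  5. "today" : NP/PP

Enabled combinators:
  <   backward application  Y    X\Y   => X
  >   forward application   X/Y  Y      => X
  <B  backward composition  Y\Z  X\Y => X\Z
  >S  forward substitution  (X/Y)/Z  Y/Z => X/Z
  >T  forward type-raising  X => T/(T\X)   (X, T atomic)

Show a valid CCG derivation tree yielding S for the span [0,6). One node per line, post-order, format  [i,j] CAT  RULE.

[0,6] S   >
  [0,5] S/(NP/PP)   <
    [0,4] PP   <
      [0,3] S   >
        [0,1] "a" : S/PP
        [1,3] PP   >
          [1,2] PP/(PP\N)   >T
            [1,2] "heard" : N
          [2,3] "built" : PP\N
      [3,4] "bone" : PP\S
    [4,5] "with" : (S/(NP/PP))\PP
  [5,6] "today" : NP/PP

[0,1] S/PP  lex  "a"
[1,2] N  lex  "heard"
[1,2] PP/(PP\N)  >T
[2,3] PP\N  lex  "built"
[1,3] PP  >  k=2
[0,3] S  >  k=1
[3,4] PP\S  lex  "bone"
[0,4] PP  <  k=3
[4,5] (S/(NP/PP))\PP  lex  "with"
[0,5] S/(NP/PP)  <  k=4
[5,6] NP/PP  lex  "today"
[0,6] S  >  k=5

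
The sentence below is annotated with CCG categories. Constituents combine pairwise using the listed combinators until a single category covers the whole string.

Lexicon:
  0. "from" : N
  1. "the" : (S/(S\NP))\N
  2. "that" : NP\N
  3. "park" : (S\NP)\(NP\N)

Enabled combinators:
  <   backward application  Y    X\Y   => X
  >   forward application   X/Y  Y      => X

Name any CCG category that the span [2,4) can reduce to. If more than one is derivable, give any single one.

[0,4] S   >
  [0,2] S/(S\NP)   <
    [0,1] "from" : N
    [1,2] "the" : (S/(S\NP))\N
  [2,4] S\NP   <
    [2,3] "that" : NP\N
    [3,4] "park" : (S\NP)\(NP\N)

S\NP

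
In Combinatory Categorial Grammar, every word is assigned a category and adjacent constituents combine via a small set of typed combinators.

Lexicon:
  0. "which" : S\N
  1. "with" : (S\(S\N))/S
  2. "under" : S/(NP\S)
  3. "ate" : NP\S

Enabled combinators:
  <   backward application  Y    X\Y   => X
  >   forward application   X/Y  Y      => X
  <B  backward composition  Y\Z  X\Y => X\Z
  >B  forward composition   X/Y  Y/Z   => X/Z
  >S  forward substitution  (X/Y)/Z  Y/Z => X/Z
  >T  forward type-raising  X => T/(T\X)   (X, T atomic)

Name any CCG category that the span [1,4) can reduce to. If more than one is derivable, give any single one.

[0,4] S   <
  [0,1] "which" : S\N
  [1,4] S\(S\N)   >
    [1,2] "with" : (S\(S\N))/S
    [2,4] S   >
      [2,3] "under" : S/(NP\S)
      [3,4] "ate" : NP\S

S\(S\N)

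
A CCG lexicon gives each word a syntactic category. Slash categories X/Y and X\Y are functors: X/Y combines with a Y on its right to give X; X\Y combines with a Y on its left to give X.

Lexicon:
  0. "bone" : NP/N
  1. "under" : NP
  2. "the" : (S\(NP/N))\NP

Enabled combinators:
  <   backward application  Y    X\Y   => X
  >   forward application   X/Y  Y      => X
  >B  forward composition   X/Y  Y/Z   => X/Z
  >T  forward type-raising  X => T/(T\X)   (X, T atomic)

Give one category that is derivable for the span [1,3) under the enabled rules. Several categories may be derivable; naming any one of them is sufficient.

S\(NP/N)

[0,3] S   <
  [0,1] "bone" : NP/N
  [1,3] S\(NP/N)   <
    [1,2] "under" : NP
    [2,3] "the" : (S\(NP/N))\NP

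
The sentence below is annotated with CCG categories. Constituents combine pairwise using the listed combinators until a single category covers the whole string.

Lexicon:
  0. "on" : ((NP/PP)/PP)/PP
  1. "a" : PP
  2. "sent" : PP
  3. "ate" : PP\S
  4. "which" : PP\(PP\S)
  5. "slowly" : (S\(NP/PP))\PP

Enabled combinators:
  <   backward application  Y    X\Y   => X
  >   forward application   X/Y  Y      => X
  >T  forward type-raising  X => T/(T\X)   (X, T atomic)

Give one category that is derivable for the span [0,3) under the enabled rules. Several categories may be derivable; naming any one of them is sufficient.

[0,6] S   <
  [0,3] NP/PP   >
    [0,2] (NP/PP)/PP   >
      [0,1] "on" : ((NP/PP)/PP)/PP
      [1,2] "a" : PP
    [2,3] "sent" : PP
  [3,6] S\(NP/PP)   <
    [3,5] PP   <
      [3,4] "ate" : PP\S
      [4,5] "which" : PP\(PP\S)
    [5,6] "slowly" : (S\(NP/PP))\PP

NP/PP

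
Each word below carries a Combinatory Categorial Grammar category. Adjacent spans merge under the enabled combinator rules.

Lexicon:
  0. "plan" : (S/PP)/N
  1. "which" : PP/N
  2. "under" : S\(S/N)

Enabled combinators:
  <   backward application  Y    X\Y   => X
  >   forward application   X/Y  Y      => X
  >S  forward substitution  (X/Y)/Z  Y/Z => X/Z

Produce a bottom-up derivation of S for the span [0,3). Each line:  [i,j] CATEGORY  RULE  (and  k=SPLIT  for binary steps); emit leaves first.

[0,1] (S/PP)/N  lex  "plan"
[1,2] PP/N  lex  "which"
[0,2] S/N  >S  k=1
[2,3] S\(S/N)  lex  "under"
[0,3] S  <  k=2

[0,3] S   <
  [0,2] S/N   >S
    [0,1] "plan" : (S/PP)/N
    [1,2] "which" : PP/N
  [2,3] "under" : S\(S/N)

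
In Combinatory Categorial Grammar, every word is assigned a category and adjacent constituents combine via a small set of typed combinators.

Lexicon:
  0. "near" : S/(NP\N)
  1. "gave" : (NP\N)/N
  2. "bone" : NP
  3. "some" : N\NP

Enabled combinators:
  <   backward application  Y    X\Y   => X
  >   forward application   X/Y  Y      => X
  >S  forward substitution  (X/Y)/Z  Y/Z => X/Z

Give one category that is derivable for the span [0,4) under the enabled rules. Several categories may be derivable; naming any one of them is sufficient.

[0,4] S   >
  [0,1] "near" : S/(NP\N)
  [1,4] NP\N   >
    [1,2] "gave" : (NP\N)/N
    [2,4] N   <
      [2,3] "bone" : NP
      [3,4] "some" : N\NP

S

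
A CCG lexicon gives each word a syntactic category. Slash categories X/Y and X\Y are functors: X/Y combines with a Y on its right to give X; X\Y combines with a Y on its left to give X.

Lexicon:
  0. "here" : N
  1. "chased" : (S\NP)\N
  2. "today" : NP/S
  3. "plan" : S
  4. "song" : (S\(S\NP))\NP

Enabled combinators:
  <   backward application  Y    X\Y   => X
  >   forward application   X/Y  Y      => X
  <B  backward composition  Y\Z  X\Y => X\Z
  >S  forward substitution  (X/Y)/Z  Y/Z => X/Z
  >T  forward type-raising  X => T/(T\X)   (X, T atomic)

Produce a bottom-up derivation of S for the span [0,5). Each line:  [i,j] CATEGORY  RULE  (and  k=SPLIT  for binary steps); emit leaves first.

[0,1] N  lex  "here"
[1,2] (S\NP)\N  lex  "chased"
[0,2] S\NP  <  k=1
[2,3] NP/S  lex  "today"
[3,4] S  lex  "plan"
[2,4] NP  >  k=3
[4,5] (S\(S\NP))\NP  lex  "song"
[2,5] S\(S\NP)  <  k=4
[0,5] S  <  k=2

[0,5] S   <
  [0,2] S\NP   <
    [0,1] "here" : N
    [1,2] "chased" : (S\NP)\N
  [2,5] S\(S\NP)   <
    [2,4] NP   >
      [2,3] "today" : NP/S
      [3,4] "plan" : S
    [4,5] "song" : (S\(S\NP))\NP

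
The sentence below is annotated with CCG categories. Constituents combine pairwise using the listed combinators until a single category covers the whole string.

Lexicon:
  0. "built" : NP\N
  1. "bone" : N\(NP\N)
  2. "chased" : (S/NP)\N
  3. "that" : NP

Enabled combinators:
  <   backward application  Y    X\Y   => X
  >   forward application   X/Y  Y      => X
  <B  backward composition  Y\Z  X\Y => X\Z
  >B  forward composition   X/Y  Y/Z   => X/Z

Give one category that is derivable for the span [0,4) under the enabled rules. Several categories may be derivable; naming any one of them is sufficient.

S

[0,4] S   >
  [0,3] S/NP   <
    [0,2] N   <
      [0,1] "built" : NP\N
      [1,2] "bone" : N\(NP\N)
    [2,3] "chased" : (S/NP)\N
  [3,4] "that" : NP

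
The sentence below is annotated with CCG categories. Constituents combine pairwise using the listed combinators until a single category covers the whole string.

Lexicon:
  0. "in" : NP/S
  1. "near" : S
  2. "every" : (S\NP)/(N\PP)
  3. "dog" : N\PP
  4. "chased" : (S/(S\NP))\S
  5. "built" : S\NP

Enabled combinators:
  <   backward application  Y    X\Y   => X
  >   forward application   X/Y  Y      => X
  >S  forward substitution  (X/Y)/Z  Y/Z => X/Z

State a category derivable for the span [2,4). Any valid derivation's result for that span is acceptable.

[0,6] S   >
  [0,5] S/(S\NP)   <
    [0,4] S   <
      [0,2] NP   >
        [0,1] "in" : NP/S
        [1,2] "near" : S
      [2,4] S\NP   >
        [2,3] "every" : (S\NP)/(N\PP)
        [3,4] "dog" : N\PP
    [4,5] "chased" : (S/(S\NP))\S
  [5,6] "built" : S\NP

S\NP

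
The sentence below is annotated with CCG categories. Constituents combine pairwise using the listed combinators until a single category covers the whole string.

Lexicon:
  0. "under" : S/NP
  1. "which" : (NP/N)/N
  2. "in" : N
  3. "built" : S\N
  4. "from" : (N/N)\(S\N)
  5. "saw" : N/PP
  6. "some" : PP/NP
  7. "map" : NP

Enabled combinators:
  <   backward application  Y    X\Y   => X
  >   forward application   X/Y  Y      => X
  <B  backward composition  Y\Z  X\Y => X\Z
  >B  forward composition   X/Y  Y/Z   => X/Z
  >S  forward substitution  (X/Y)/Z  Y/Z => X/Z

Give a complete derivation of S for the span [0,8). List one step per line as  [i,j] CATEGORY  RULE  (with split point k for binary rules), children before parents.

[0,8] S   >
  [0,7] S/NP   >B
    [0,5] S/N   >B
      [0,1] "under" : S/NP
      [1,5] NP/N   >B
        [1,3] NP/N   >
          [1,2] "which" : (NP/N)/N
          [2,3] "in" : N
        [3,5] N/N   <
          [3,4] "built" : S\N
          [4,5] "from" : (N/N)\(S\N)
    [5,7] N/NP   >B
      [5,6] "saw" : N/PP
      [6,7] "some" : PP/NP
  [7,8] "map" : NP

[0,1] S/NP  lex  "under"
[1,2] (NP/N)/N  lex  "which"
[2,3] N  lex  "in"
[1,3] NP/N  >  k=2
[3,4] S\N  lex  "built"
[4,5] (N/N)\(S\N)  lex  "from"
[3,5] N/N  <  k=4
[1,5] NP/N  >B  k=3
[0,5] S/N  >B  k=1
[5,6] N/PP  lex  "saw"
[6,7] PP/NP  lex  "some"
[5,7] N/NP  >B  k=6
[0,7] S/NP  >B  k=5
[7,8] NP  lex  "map"
[0,8] S  >  k=7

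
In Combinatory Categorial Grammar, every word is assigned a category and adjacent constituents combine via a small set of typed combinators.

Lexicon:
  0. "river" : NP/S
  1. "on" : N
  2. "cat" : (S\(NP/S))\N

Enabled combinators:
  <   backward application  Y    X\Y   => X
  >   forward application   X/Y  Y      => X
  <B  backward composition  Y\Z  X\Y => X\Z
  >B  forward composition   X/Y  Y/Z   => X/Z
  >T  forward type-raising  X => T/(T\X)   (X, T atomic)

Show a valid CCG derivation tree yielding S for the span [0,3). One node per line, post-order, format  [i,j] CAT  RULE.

[0,3] S   <
  [0,1] "river" : NP/S
  [1,3] S\(NP/S)   <
    [1,2] "on" : N
    [2,3] "cat" : (S\(NP/S))\N

[0,1] NP/S  lex  "river"
[1,2] N  lex  "on"
[2,3] (S\(NP/S))\N  lex  "cat"
[1,3] S\(NP/S)  <  k=2
[0,3] S  <  k=1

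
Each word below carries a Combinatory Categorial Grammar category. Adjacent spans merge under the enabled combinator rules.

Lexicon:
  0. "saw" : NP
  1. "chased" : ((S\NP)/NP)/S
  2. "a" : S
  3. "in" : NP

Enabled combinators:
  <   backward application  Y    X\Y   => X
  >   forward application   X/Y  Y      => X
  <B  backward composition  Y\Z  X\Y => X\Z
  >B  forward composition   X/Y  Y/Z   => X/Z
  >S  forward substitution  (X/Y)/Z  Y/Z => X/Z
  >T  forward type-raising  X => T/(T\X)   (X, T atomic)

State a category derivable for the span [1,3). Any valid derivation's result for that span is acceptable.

(S\NP)/NP

[0,4] S   >
  [0,1] S/(S\NP)   >T
    [0,1] "saw" : NP
  [1,4] S\NP   >
    [1,3] (S\NP)/NP   >
      [1,2] "chased" : ((S\NP)/NP)/S
      [2,3] "a" : S
    [3,4] "in" : NP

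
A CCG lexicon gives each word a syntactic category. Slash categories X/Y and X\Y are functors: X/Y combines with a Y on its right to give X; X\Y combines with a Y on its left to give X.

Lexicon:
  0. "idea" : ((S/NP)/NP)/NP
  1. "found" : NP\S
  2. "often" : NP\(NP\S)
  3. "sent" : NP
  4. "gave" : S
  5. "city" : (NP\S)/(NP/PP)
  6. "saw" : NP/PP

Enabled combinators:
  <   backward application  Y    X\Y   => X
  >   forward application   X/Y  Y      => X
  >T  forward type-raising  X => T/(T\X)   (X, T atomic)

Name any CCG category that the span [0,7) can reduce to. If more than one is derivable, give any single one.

[0,7] S   >
  [0,4] S/NP   >
    [0,3] (S/NP)/NP   >
      [0,1] "idea" : ((S/NP)/NP)/NP
      [1,3] NP   <
        [1,2] "found" : NP\S
        [2,3] "often" : NP\(NP\S)
    [3,4] "sent" : NP
  [4,7] NP   >
    [4,5] NP/(NP\S)   >T
      [4,5] "gave" : S
    [5,7] NP\S   >
      [5,6] "city" : (NP\S)/(NP/PP)
      [6,7] "saw" : NP/PP

S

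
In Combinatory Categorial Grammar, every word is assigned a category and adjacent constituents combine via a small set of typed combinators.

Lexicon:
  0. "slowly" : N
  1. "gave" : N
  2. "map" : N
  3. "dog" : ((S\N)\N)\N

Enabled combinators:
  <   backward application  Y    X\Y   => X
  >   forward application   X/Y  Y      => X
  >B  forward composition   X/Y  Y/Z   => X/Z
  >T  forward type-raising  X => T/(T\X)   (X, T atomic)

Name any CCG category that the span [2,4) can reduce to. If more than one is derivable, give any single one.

(S\N)\N

[0,4] S   <
  [0,1] "slowly" : N
  [1,4] S\N   <
    [1,2] "gave" : N
    [2,4] (S\N)\N   <
      [2,3] "map" : N
      [3,4] "dog" : ((S\N)\N)\N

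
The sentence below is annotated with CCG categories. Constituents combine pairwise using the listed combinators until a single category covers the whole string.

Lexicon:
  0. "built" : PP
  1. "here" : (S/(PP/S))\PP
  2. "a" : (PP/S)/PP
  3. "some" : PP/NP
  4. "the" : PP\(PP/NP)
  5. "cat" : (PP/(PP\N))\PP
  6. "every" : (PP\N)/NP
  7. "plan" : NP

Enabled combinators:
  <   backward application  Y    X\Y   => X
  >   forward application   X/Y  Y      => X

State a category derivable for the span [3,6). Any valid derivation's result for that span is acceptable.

[0,8] S   >
  [0,2] S/(PP/S)   <
    [0,1] "built" : PP
    [1,2] "here" : (S/(PP/S))\PP
  [2,8] PP/S   >
    [2,3] "a" : (PP/S)/PP
    [3,8] PP   >
      [3,6] PP/(PP\N)   <
        [3,5] PP   <
          [3,4] "some" : PP/NP
          [4,5] "the" : PP\(PP/NP)
        [5,6] "cat" : (PP/(PP\N))\PP
      [6,8] PP\N   >
        [6,7] "every" : (PP\N)/NP
        [7,8] "plan" : NP

PP/(PP\N)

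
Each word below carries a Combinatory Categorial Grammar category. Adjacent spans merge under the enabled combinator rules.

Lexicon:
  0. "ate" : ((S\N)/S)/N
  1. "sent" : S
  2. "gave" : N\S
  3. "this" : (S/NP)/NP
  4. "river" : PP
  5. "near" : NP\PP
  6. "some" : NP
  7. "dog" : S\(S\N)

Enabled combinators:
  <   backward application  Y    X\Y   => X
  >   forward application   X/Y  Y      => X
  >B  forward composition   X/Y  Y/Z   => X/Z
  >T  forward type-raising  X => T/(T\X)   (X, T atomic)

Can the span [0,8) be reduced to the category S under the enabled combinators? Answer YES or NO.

[0,8] S   <
  [0,7] S\N   >
    [0,3] (S\N)/S   >
      [0,1] "ate" : ((S\N)/S)/N
      [1,3] N   <
        [1,2] "sent" : S
        [2,3] "gave" : N\S
    [3,7] S   >
      [3,6] S/NP   >
        [3,4] "this" : (S/NP)/NP
        [4,6] NP   >
          [4,5] NP/(NP\PP)   >T
            [4,5] "river" : PP
          [5,6] "near" : NP\PP
      [6,7] "some" : NP
  [7,8] "dog" : S\(S\N)

YES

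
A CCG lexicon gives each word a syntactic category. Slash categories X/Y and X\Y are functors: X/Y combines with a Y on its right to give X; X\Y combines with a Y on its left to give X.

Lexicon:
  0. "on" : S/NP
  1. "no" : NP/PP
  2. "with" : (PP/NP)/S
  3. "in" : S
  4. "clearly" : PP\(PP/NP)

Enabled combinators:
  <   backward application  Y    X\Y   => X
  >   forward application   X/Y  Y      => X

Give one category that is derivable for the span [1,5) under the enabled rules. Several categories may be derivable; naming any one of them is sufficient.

NP

[0,5] S   >
  [0,1] "on" : S/NP
  [1,5] NP   >
    [1,2] "no" : NP/PP
    [2,5] PP   <
      [2,4] PP/NP   >
        [2,3] "with" : (PP/NP)/S
        [3,4] "in" : S
      [4,5] "clearly" : PP\(PP/NP)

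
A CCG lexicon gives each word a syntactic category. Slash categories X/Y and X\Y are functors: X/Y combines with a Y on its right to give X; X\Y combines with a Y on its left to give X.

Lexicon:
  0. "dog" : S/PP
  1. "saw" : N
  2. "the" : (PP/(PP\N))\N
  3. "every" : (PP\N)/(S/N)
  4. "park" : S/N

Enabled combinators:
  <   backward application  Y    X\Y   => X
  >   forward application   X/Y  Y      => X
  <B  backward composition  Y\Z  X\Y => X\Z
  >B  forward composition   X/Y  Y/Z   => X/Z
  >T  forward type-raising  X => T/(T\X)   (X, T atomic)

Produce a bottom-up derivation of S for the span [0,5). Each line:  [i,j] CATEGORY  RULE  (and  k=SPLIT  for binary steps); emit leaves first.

[0,1] S/PP  lex  "dog"
[1,2] N  lex  "saw"
[2,3] (PP/(PP\N))\N  lex  "the"
[1,3] PP/(PP\N)  <  k=2
[3,4] (PP\N)/(S/N)  lex  "every"
[4,5] S/N  lex  "park"
[3,5] PP\N  >  k=4
[1,5] PP  >  k=3
[0,5] S  >  k=1

[0,5] S   >
  [0,1] "dog" : S/PP
  [1,5] PP   >
    [1,3] PP/(PP\N)   <
      [1,2] "saw" : N
      [2,3] "the" : (PP/(PP\N))\N
    [3,5] PP\N   >
      [3,4] "every" : (PP\N)/(S/N)
      [4,5] "park" : S/N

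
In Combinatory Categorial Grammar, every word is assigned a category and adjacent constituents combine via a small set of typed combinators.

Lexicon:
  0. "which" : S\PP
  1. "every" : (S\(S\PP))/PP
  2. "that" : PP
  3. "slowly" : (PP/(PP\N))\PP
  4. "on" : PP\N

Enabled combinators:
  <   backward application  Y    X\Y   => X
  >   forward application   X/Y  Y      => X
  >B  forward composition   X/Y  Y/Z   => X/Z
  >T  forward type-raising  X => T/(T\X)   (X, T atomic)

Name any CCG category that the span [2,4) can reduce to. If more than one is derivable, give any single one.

PP/(PP\N)

[0,5] S   <
  [0,1] "which" : S\PP
  [1,5] S\(S\PP)   >
    [1,2] "every" : (S\(S\PP))/PP
    [2,5] PP   >
      [2,4] PP/(PP\N)   <
        [2,3] "that" : PP
        [3,4] "slowly" : (PP/(PP\N))\PP
      [4,5] "on" : PP\N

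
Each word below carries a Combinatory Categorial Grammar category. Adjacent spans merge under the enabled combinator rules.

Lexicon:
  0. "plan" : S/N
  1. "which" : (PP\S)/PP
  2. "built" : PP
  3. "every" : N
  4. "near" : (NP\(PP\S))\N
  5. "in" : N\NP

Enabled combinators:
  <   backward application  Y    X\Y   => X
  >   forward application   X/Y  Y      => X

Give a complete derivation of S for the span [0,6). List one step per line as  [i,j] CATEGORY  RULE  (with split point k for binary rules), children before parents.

[0,1] S/N  lex  "plan"
[1,2] (PP\S)/PP  lex  "which"
[2,3] PP  lex  "built"
[1,3] PP\S  >  k=2
[3,4] N  lex  "every"
[4,5] (NP\(PP\S))\N  lex  "near"
[3,5] NP\(PP\S)  <  k=4
[1,5] NP  <  k=3
[5,6] N\NP  lex  "in"
[1,6] N  <  k=5
[0,6] S  >  k=1

[0,6] S   >
  [0,1] "plan" : S/N
  [1,6] N   <
    [1,5] NP   <
      [1,3] PP\S   >
        [1,2] "which" : (PP\S)/PP
        [2,3] "built" : PP
      [3,5] NP\(PP\S)   <
        [3,4] "every" : N
        [4,5] "near" : (NP\(PP\S))\N
    [5,6] "in" : N\NP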